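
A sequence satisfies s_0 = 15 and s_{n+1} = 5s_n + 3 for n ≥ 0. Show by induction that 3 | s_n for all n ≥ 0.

Base case: s_0 = 15 = 3·5, so 3 | s_0.
Assume 3 | s_k, so s_k = 3t for some integer t.
Then s_{k+1} = 5s_k + 3 = 5·(3t) + 3 = 3(5t + 1), so 3 | s_{k+1}.
So the property holds for k+1, and by induction 3 | s_n for all n ≥ 0.

3 | s_n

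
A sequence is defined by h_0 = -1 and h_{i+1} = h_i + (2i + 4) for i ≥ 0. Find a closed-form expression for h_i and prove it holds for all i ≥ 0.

Claim: h_i = i^2 + 3i − 1.

Base case: h_0 = -1, and 0^2 + 3·0 − 1 = -1.
Assume h_m = m^2 + 3m − 1.
Then h_{m+1} = h_m + (2m + 4) = (m^2 + 3m − 1) + (2m + 4) = m^2 + 5m + 3,
and (m+1)^2 + 3·(m+1) − 1 = m^2 + 5m + 3.
By induction, h_i = i^2 + 3i − 1 for all i ≥ 0.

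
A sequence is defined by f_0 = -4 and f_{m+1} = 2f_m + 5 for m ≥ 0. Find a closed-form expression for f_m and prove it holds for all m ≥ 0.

Claim: f_m = 2^m − 5.

Base case: f_0 = -4, and 2^0 − 5 = 1 − 5 = -4.
Assume f_j = 2^j − 5 for some j ≥ 0.
Then f_{j+1} = 2f_j + 5 = 2·(2^j − 5) + 5 = 2^{j+1} − 10 + 5 = 2^{j+1} − 5.
Hence f_m = 2^m − 5 for every m ≥ 0, by induction.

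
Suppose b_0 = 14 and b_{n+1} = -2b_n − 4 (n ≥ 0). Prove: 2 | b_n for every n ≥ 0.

Base case: b_0 = 14 = 2·7, so 2 | b_0.
Assume 2 | b_r, so b_r = 2t for some integer t.
Then b_{r+1} = -2b_r − 4 = -2·(2t) − 4 = 2(-2t − 2), so 2 | b_{r+1}.
So the property holds for r+1, and by induction 2 | b_n for all n ≥ 0.

2 | b_n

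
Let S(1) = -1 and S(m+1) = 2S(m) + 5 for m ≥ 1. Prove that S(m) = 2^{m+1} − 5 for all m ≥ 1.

Base case: S(1) = -1, and 2^{1+1} − 5 = 4 − 5 = -1.
Assume S(r) = 2^{r+1} − 5 for some r ≥ 1.
Then S(r+1) = 2S(r) + 5 = 2·(2^{r+1} − 5) + 5 = 2^{r+2} − 10 + 5 = 2^{r+2} − 5.
This completes the inductive step, so S(m) = 2^{m+1} − 5 for all m ≥ 1.

S(m) = 2^{m+1} − 5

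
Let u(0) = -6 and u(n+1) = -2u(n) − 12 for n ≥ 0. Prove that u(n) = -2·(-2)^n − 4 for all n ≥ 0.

Base case: u(0) = -6, and -2·(-2)^0 − 4 = -2 − 4 = -6.
Assume u(k) = -2·(-2)^k − 4 for some k ≥ 0.
Then u(k+1) = -2u(k) − 12 = -2·(-2·(-2)^k − 4) − 12 = 4·(-2)^k + 8 − 12 = -2·(-2)^{k+1} − 4.
By induction, u(n) = -2·(-2)^n − 4 for all n ≥ 0.

u(n) = -2·(-2)^n − 4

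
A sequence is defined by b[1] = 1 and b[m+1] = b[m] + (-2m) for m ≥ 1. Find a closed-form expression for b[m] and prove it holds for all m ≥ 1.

Claim: b[m] = -m^2 + m + 1.

Base case: b[1] = 1, and -1^2 + 1 + 1 = 1.
Assume b[k] = -k^2 + k + 1.
Then b[k+1] = b[k] + (-2k) = (-k^2 + k + 1) + (-2k) = -k^2 − k + 1,
and -(k+1)^2 + (k+1) + 1 = -k^2 − k + 1.
This completes the inductive step, so b[m] = -m^2 + m + 1 for all m ≥ 1.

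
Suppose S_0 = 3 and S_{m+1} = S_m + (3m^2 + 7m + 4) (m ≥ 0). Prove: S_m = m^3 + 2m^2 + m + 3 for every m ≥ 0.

Base case: S_0 = 3, and 0^3 + 2·0^2 + 0 + 3 = 3.
Assume S_k = k^3 + 2k^2 + k + 3.
Then S_{k+1} = S_k + (3k^2 + 7k + 4) = (k^3 + 2k^2 + k + 3) + (3k^2 + 7k + 4) = k^3 + 5k^2 + 8k + 7,
and (k+1)^3 + 2·(k+1)^2 + (k+1) + 3 = k^3 + 5k^2 + 8k + 7.
Hence S_m = m^3 + 2m^2 + m + 3 for every m ≥ 0, by induction.

S_m = m^3 + 2m^2 + m + 3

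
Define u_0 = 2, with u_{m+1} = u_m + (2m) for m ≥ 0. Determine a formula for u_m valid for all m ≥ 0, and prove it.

Claim: u_m = m^2 − m + 2.

Base case: u_0 = 2, and 0^2 − 0 + 2 = 2.
Assume u_k = k^2 − k + 2.
Then u_{k+1} = u_k + (2k) = (k^2 − k + 2) + (2k) = k^2 + k + 2,
and (k+1)^2 − (k+1) + 2 = k^2 + k + 2.
This completes the inductive step, so u_m = m^2 − m + 2 for all m ≥ 0.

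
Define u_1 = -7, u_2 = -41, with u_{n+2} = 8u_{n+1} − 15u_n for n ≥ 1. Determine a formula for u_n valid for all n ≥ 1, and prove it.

Claim: u_n = 3^n − 2·5^n.

Base cases: u_1 = -7 and 3^1 − 2·5^1 = -7; u_2 = -41 and 3^2 − 2·5^2 = -41.
Assume u_j = 3^j − 2·5^j for all 1 ≤ j ≤ m, where m ≥ 2.
Then u_{m+1} = 8u_m − 15u_{m−1} = 8·(3^m − 2·5^m) − 15·(3^{m−1} − 2·5^{m−1}) = (8·3 − 15)3^{m−1} − 2·(8·5 − 15)5^{m−1} = 9·3^{m−1} − 50·5^{m−1} = 3^{m+1} − 2·5^{m+1}.
So the formula holds for m+1, and by strong induction u_n = 3^n − 2·5^n for all n ≥ 1.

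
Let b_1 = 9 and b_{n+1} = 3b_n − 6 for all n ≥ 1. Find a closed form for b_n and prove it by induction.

Claim: b_n = 2·3^n + 3.

Base case: b_1 = 9, and 2·3^1 + 3 = 6 + 3 = 9.
Assume b_k = 2·3^k + 3 for some k ≥ 1.
Then b_{k+1} = 3b_k − 6 = 3·(2·3^k + 3) − 6 = 6·3^k + 9 − 6 = 2·3^{k+1} + 3.
Hence b_n = 2·3^n + 3 for every n ≥ 1, by induction.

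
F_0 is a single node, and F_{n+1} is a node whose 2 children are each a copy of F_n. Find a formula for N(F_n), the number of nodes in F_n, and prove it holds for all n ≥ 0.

Claim: N(F_n) = 2^{n+1} − 1.

Base case: N(F_0) = 1, and 2^{0+1} − 1 = 1.
Assume N(F_r) = 2^{r+1} − 1.
Then N(F_{r+1}) = 1 + 2N(F_r) = 1 + 2(2^{r+1} − 1) = 2^{r+2} − 2 + 1 = 2^{r+2} − 1.
This completes the inductive step, so N(F_n) = 2^{n+1} − 1 for all n ≥ 0.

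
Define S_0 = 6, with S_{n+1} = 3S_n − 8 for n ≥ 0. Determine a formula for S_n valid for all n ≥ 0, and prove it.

Claim: S_n = 2·3^n + 4.

Base case: S_0 = 6, and 2·3^0 + 4 = 2 + 4 = 6.
Assume S_m = 2·3^m + 4 for some m ≥ 0.
Then S_{m+1} = 3S_m − 8 = 3·(2·3^m + 4) − 8 = 6·3^m + 12 − 8 = 2·3^{m+1} + 4.
By induction, S_n = 2·3^n + 4 for all n ≥ 0.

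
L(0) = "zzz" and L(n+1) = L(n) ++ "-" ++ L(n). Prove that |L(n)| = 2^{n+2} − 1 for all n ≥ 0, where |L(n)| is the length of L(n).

Base case: |L(0)| = 3, and 2^{0+2} − 1 = 3.
Assume |L(k)| = 2^{k+2} − 1.
Then |L(k+1)| = |L(k)| + 1 + |L(k)| = 2|L(k)| + 1 = 2(2^{k+2} − 1) + 1 = 2^{k+3} − 2 + 1 = 2^{k+3} − 1.
Hence |L(n)| = 2^{n+2} − 1 for every n ≥ 0, by induction.

|L(n)| = 2^{n+2} − 1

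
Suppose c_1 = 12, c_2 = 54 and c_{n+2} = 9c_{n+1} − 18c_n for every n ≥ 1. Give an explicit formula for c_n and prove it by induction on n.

Claim: c_n = 6^n + 2·3^n.

Base cases: c_1 = 12 and 6^1 + 2·3^1 = 12; c_2 = 54 and 6^2 + 2·3^2 = 54.
Assume c_j = 6^j + 2·3^j for all 1 ≤ j ≤ m, where m ≥ 2.
Then c_{m+1} = 9c_m − 18c_{m−1} = 9·(6^m + 2·3^m) − 18·(6^{m−1} + 2·3^{m−1}) = (9·6 − 18)6^{m−1} + 2·(9·3 − 18)3^{m−1} = 36·6^{m−1} + 18·3^{m−1} = 6^{m+1} + 2·3^{m+1}.
Hence c_n = 6^n + 2·3^n for every n ≥ 1, by strong induction.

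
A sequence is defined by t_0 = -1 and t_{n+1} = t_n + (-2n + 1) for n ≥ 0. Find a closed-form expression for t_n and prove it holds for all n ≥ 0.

Claim: t_n = -n^2 + 2n − 1.

Base case: t_0 = -1, and -0^2 + 2·0 − 1 = -1.
Assume t_j = -j^2 + 2j − 1.
Then t_{j+1} = t_j + (-2j + 1) = (-j^2 + 2j − 1) + (-2j + 1) = -j^2,
and -(j+1)^2 + 2·(j+1) − 1 = -j^2.
This completes the inductive step, so t_n = -n^2 + 2n − 1 for all n ≥ 0.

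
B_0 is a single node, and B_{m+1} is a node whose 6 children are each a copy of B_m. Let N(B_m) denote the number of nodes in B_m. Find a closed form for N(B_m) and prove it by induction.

Claim: N(B_m) = (6^{m+1} − 1)/5.

Base case: N(B_0) = 1, and (6^{0+1} − 1)/5 = 1.
Assume N(B_k) = (6^{k+1} − 1)/5.
Then N(B_{k+1}) = 1 + 6N(B_k) = 1 + 6·(6^{k+1} − 1)/5 = 1 + (6^{k+2} − 6)/5 = (5 + 6^{k+2} − 6)/5 = (6^{k+2} − 1)/5.
By induction, N(B_m) = (6^{m+1} − 1)/5 for all m ≥ 0.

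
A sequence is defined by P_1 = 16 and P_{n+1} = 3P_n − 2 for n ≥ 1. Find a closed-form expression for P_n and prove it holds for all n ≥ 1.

Claim: P_n = 5·3^n + 1.

Base case: P_1 = 16, and 5·3^1 + 1 = 15 + 1 = 16.
Assume P_k = 5·3^k + 1 for some k ≥ 1.
Then P_{k+1} = 3P_k − 2 = 3·(5·3^k + 1) − 2 = 15·3^k + 3 − 2 = 5·3^{k+1} + 1.
So the formula holds for k+1, and by induction P_n = 5·3^n + 1 for all n ≥ 1.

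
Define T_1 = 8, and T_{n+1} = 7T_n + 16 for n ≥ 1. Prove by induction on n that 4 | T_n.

Base case: T_1 = 8 = 4·2, so 4 | T_1.
Assume 4 | T_j, so T_j = 4t for some integer t.
Then T_{j+1} = 7T_j + 16 = 7·(4t) + 16 = 4(7t + 4), so 4 | T_{j+1}.
This completes the inductive step, so 4 | T_n for all n ≥ 1.

4 | T_n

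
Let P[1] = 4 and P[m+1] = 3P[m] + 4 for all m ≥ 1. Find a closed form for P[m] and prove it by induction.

Claim: P[m] = 2·3^m − 2.

Base case: P[1] = 4, and 2·3^1 − 2 = 6 − 2 = 4.
Assume P[j] = 2·3^j − 2 for some j ≥ 1.
Then P[j+1] = 3P[j] + 4 = 3·(2·3^j − 2) + 4 = 6·3^j − 6 + 4 = 2·3^{j+1} − 2.
This completes the inductive step, so P[m] = 2·3^m − 2 for all m ≥ 1.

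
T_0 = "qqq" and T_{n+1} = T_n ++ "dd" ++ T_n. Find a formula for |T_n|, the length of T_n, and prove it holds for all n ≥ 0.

Claim: |T_n| = 5·2^n − 2.

Base case: |T_0| = 3, and 5·2^0 − 2 = 3.
Assume |T_m| = 5·2^m − 2.
Then |T_{m+1}| = |T_m| + 2 + |T_m| = 2|T_m| + 2 = 2(5·2^m − 2) + 2 = 5·2^{m+1} − 4 + 2 = 5·2^{m+1} − 2.
This completes the inductive step, so |T_n| = 5·2^n − 2 for all n ≥ 0.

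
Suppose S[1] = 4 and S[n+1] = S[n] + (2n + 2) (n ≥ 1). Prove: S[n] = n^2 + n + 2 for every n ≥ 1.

Base case: S[1] = 4, and 1^2 + 1 + 2 = 4.
Assume S[m] = m^2 + m + 2.
Then S[m+1] = S[m] + (2m + 2) = (m^2 + m + 2) + (2m + 2) = m^2 + 3m + 4,
and (m+1)^2 + (m+1) + 2 = m^2 + 3m + 4.
This completes the inductive step, so S[n] = n^2 + n + 2 for all n ≥ 1.

S[n] = n^2 + n + 2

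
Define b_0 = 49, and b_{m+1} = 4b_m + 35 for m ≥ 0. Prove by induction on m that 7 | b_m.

Base case: b_0 = 49 = 7·7, so 7 | b_0.
Assume 7 | b_j, so b_j = 7t for some integer t.
Then b_{j+1} = 4b_j + 35 = 4·(7t) + 35 = 7(4t + 5), so 7 | b_{j+1}.
So the property holds for j+1, and by induction 7 | b_m for all m ≥ 0.

7 | b_m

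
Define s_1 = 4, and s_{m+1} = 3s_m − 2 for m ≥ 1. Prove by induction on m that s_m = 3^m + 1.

Base case: s_1 = 4, and 3^1 + 1 = 3 + 1 = 4.
Assume s_k = 3^k + 1 for some k ≥ 1.
Then s_{k+1} = 3s_k − 2 = 3·(3^k + 1) − 2 = 3^{k+1} + 3 − 2 = 3^{k+1} + 1.
Hence s_m = 3^m + 1 for every m ≥ 1, by induction.

s_m = 3^m + 1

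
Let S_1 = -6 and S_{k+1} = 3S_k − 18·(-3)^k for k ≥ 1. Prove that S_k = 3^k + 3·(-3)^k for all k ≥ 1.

Base case: S_1 = -6, and 3^1 + 3·(-3)^1 = 3 − 9 = -6.
Assume S_j = 3^j + 3·(-3)^j for some j ≥ 1.
Then S_{j+1} = 3S_j − 18·(-3)^j = 3·(3^j + 3·(-3)^j) − 18·(-3)^j = 3^{j+1} + 9·(-3)^j − 18·(-3)^j = 3^{j+1} − 9·(-3)^j = 3^{j+1} + 3·(-3)^{j+1}.
Hence S_k = 3^k + 3·(-3)^k for every k ≥ 1, by induction.

S_k = 3^k + 3·(-3)^k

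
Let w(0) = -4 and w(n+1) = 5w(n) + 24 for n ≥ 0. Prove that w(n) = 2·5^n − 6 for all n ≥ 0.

Base case: w(0) = -4, and 2·5^0 − 6 = 2 − 6 = -4.
Assume w(j) = 2·5^j − 6 for some j ≥ 0.
Then w(j+1) = 5w(j) + 24 = 5·(2·5^j − 6) + 24 = 10·5^j − 30 + 24 = 2·5^{j+1} − 6.
This completes the inductive step, so w(n) = 2·5^n − 6 for all n ≥ 0.

w(n) = 2·5^n − 6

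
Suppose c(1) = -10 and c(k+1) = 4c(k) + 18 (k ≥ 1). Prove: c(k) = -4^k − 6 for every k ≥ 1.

Base case: c(1) = -10, and -4^1 − 6 = -4 − 6 = -10.
Assume c(r) = -4^r − 6 for some r ≥ 1.
Then c(r+1) = 4c(r) + 18 = 4·(-4^r − 6) + 18 = -4^{r+1} − 24 + 18 = -4^{r+1} − 6.
This completes the inductive step, so c(k) = -4^k − 6 for all k ≥ 1.

c(k) = -4^k − 6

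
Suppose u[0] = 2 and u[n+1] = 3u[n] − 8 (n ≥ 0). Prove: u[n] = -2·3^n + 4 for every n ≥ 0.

Base case: u[0] = 2, and -2·3^0 + 4 = -2 + 4 = 2.
Assume u[m] = -2·3^m + 4 for some m ≥ 0.
Then u[m+1] = 3u[m] − 8 = 3·(-2·3^m + 4) − 8 = -6·3^m + 12 − 8 = -2·3^{m+1} + 4.
By induction, u[n] = -2·3^n + 4 for all n ≥ 0.

u[n] = -2·3^n + 4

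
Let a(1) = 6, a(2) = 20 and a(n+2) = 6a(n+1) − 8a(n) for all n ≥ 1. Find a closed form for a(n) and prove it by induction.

Claim: a(n) = 2^n + 4^n.

Base cases: a(1) = 6 and 2^1 + 4^1 = 6; a(2) = 20 and 2^2 + 4^2 = 20.
Assume a(j) = 2^j + 4^j for all 1 ≤ j ≤ r, where r ≥ 2.
Then a(r+1) = 6a(r) − 8a(r−1) = 6·(2^r + 4^r) − 8·(2^{r−1} + 4^{r−1}) = (6·2 − 8)2^{r−1} + (6·4 − 8)4^{r−1} = 4·2^{r−1} + 16·4^{r−1} = 2^{r+1} + 4^{r+1}.
This completes the inductive step, so a(n) = 2^n + 4^n for all n ≥ 1.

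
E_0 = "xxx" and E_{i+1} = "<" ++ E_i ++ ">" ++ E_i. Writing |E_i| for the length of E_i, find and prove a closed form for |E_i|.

Claim: |E_i| = 5·2^i − 2.

Base case: |E_0| = 3, and 5·2^0 − 2 = 3.
Assume |E_k| = 5·2^k − 2.
Then |E_{k+1}| = 1 + |E_k| + 1 + |E_k| = 2|E_k| + 2 = 2(5·2^k − 2) + 2 = 5·2^{k+1} − 4 + 2 = 5·2^{k+1} − 2.
Hence |E_i| = 5·2^i − 2 for every i ≥ 0, by induction.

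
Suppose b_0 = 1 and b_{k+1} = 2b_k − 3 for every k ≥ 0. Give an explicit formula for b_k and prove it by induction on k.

Claim: b_k = -2^{k+1} + 3.

Base case: b_0 = 1, and -2^{0+1} + 3 = -2 + 3 = 1.
Assume b_m = -2^{m+1} + 3 for some m ≥ 0.
Then b_{m+1} = 2b_m − 3 = 2·(-2^{m+1} + 3) − 3 = -2^{m+2} + 6 − 3 = -2^{m+2} + 3.
By induction, b_k = -2^{k+1} + 3 for all k ≥ 0.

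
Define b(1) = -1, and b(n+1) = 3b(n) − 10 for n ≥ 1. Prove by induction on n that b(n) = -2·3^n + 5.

Base case: b(1) = -1, and -2·3^1 + 5 = -6 + 5 = -1.
Assume b(r) = -2·3^r + 5 for some r ≥ 1.
Then b(r+1) = 3b(r) − 10 = 3·(-2·3^r + 5) − 10 = -6·3^r + 15 − 10 = -2·3^{r+1} + 5.
By induction, b(n) = -2·3^n + 5 for all n ≥ 1.

b(n) = -2·3^n + 5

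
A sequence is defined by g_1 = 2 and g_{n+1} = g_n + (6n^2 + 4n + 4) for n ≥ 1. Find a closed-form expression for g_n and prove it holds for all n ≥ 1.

Claim: g_n = 2n^3 − n^2 + 3n − 2.

Base case: g_1 = 2, and 2·1^3 − 1^2 + 3·1 − 2 = 2.
Assume g_j = 2j^3 − j^2 + 3j − 2.
Then g_{j+1} = g_j + (6j^2 + 4j + 4) = (2j^3 − j^2 + 3j − 2) + (6j^2 + 4j + 4) = 2j^3 + 5j^2 + 7j + 2,
and 2·(j+1)^3 − (j+1)^2 + 3·(j+1) − 2 = 2j^3 + 5j^2 + 7j + 2.
Hence g_n = 2n^3 − n^2 + 3n − 2 for every n ≥ 1, by induction.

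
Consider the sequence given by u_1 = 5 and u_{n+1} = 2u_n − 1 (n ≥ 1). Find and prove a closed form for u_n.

Claim: u_n = 2^{n+1} + 1.

Base case: u_1 = 5, and 2^{1+1} + 1 = 4 + 1 = 5.
Assume u_k = 2^{k+1} + 1 for some k ≥ 1.
Then u_{k+1} = 2u_k − 1 = 2·(2^{k+1} + 1) − 1 = 2^{k+2} + 2 − 1 = 2^{k+2} + 1.
Hence u_n = 2^{n+1} + 1 for every n ≥ 1, by induction.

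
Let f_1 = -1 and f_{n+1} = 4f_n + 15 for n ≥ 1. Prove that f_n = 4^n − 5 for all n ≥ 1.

Base case: f_1 = -1, and 4^1 − 5 = 4 − 5 = -1.
Assume f_r = 4^r − 5 for some r ≥ 1.
Then f_{r+1} = 4f_r + 15 = 4·(4^r − 5) + 15 = 4^{r+1} − 20 + 15 = 4^{r+1} − 5.
Hence f_n = 4^n − 5 for every n ≥ 1, by induction.

f_n = 4^n − 5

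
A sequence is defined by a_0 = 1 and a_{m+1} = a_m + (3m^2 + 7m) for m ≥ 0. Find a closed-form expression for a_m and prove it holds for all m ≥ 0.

Claim: a_m = m^3 + 2m^2 − 3m + 1.

Base case: a_0 = 1, and 0^3 + 2·0^2 − 3·0 + 1 = 1.
Assume a_k = k^3 + 2k^2 − 3k + 1.
Then a_{k+1} = a_k + (3k^2 + 7k) = (k^3 + 2k^2 − 3k + 1) + (3k^2 + 7k) = k^3 + 5k^2 + 4k + 1,
and (k+1)^3 + 2·(k+1)^2 − 3·(k+1) + 1 = k^3 + 5k^2 + 4k + 1.
This completes the inductive step, so a_m = m^3 + 2m^2 − 3m + 1 for all m ≥ 0.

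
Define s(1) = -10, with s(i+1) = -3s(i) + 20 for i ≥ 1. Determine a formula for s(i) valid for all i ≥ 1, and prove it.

Claim: s(i) = 5·(-3)^i + 5.

Base case: s(1) = -10, and 5·(-3)^1 + 5 = -15 + 5 = -10.
Assume s(k) = 5·(-3)^k + 5 for some k ≥ 1.
Then s(k+1) = -3s(k) + 20 = -3·(5·(-3)^k + 5) + 20 = -15·(-3)^k − 15 + 20 = 5·(-3)^{k+1} + 5.
Hence s(i) = 5·(-3)^i + 5 for every i ≥ 1, by induction.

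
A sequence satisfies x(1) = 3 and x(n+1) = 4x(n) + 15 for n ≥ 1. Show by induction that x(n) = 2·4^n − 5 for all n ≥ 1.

Base case: x(1) = 3, and 2·4^1 − 5 = 8 − 5 = 3.
Assume x(m) = 2·4^m − 5 for some m ≥ 1.
Then x(m+1) = 4x(m) + 15 = 4·(2·4^m − 5) + 15 = 8·4^m − 20 + 15 = 2·4^{m+1} − 5.
So the formula holds for m+1, and by induction x(n) = 2·4^n − 5 for all n ≥ 1.

x(n) = 2·4^n − 5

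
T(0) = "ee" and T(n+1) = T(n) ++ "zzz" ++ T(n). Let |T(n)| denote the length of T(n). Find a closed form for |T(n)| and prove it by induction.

Claim: |T(n)| = 5·2^n − 3.

Base case: |T(0)| = 2, and 5·2^0 − 3 = 2.
Assume |T(j)| = 5·2^j − 3.
Then |T(j+1)| = |T(j)| + 3 + |T(j)| = 2|T(j)| + 3 = 2(5·2^j − 3) + 3 = 5·2^{j+1} − 6 + 3 = 5·2^{j+1} − 3.
So the formula holds for j+1, and by induction |T(n)| = 5·2^n − 3 for all n ≥ 0.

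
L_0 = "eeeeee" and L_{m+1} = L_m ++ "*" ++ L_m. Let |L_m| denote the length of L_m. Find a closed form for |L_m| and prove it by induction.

Claim: |L_m| = 7·2^m − 1.

Base case: |L_0| = 6, and 7·2^0 − 1 = 6.
Assume |L_k| = 7·2^k − 1.
Then |L_{k+1}| = |L_k| + 1 + |L_k| = 2|L_k| + 1 = 2(7·2^k − 1) + 1 = 7·2^{k+1} − 2 + 1 = 7·2^{k+1} − 1.
Hence |L_m| = 7·2^m − 1 for every m ≥ 0, by induction.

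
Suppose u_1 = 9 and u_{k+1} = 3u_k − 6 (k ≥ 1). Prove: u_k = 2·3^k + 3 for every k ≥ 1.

Base case: u_1 = 9, and 2·3^1 + 3 = 6 + 3 = 9.
Assume u_m = 2·3^m + 3 for some m ≥ 1.
Then u_{m+1} = 3u_m − 6 = 3·(2·3^m + 3) − 6 = 6·3^m + 9 − 6 = 2·3^{m+1} + 3.
By induction, u_k = 2·3^k + 3 for all k ≥ 1.

u_k = 2·3^k + 3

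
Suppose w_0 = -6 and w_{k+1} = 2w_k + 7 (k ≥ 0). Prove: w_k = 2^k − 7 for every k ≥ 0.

Base case: w_0 = -6, and 2^0 − 7 = 1 − 7 = -6.
Assume w_m = 2^m − 7 for some m ≥ 0.
Then w_{m+1} = 2w_m + 7 = 2·(2^m − 7) + 7 = 2^{m+1} − 14 + 7 = 2^{m+1} − 7.
This completes the inductive step, so w_k = 2^k − 7 for all k ≥ 0.

w_k = 2^k − 7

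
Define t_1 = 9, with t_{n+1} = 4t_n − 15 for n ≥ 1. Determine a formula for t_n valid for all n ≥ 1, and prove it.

Claim: t_n = 4^n + 5.

Base case: t_1 = 9, and 4^1 + 5 = 4 + 5 = 9.
Assume t_j = 4^j + 5 for some j ≥ 1.
Then t_{j+1} = 4t_j − 15 = 4·(4^j + 5) − 15 = 4^{j+1} + 20 − 15 = 4^{j+1} + 5.
By induction, t_n = 4^n + 5 for all n ≥ 1.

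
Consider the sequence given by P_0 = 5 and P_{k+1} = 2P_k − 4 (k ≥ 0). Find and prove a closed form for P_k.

Claim: P_k = 2^k + 4.

Base case: P_0 = 5, and 2^0 + 4 = 1 + 4 = 5.
Assume P_m = 2^m + 4 for some m ≥ 0.
Then P_{m+1} = 2P_m − 4 = 2·(2^m + 4) − 4 = 2^{m+1} + 8 − 4 = 2^{m+1} + 4.
This completes the inductive step, so P_k = 2^k + 4 for all k ≥ 0.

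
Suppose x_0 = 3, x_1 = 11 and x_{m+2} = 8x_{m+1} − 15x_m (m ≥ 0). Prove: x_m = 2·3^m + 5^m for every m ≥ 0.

Base cases: x_0 = 3 and 2·3^0 + 5^0 = 3; x_1 = 11 and 2·3^1 + 5^1 = 11.
Assume x_i = 2·3^i + 5^i for all 0 ≤ i ≤ j, where j ≥ 1.
Then x_{j+1} = 8x_j − 15x_{j−1} = 8·(2·3^j + 5^j) − 15·(2·3^{j−1} + 5^{j−1}) = 2·(8·3 − 15)3^{j−1} + (8·5 − 15)5^{j−1} = 18·3^{j−1} + 25·5^{j−1} = 2·3^{j+1} + 5^{j+1}.
So the formula holds for j+1, and by strong induction x_m = 2·3^m + 5^m for all m ≥ 0.

x_m = 2·3^m + 5^m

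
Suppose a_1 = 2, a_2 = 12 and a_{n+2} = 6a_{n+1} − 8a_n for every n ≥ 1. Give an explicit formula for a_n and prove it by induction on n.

Claim: a_n = -2^n + 4^n.

Base cases: a_1 = 2 and -2^1 + 4^1 = 2; a_2 = 12 and -2^2 + 4^2 = 12.
Assume a_i = -2^i + 4^i for all 1 ≤ i ≤ j, where j ≥ 2.
Then a_{j+1} = 6a_j − 8a_{j−1} = 6·(-2^j + 4^j) − 8·(-2^{j−1} + 4^{j−1}) = -(6·2 − 8)2^{j−1} + (6·4 − 8)4^{j−1} = -4·2^{j−1} + 16·4^{j−1} = -2^{j+1} + 4^{j+1}.
Hence a_n = -2^n + 4^n for every n ≥ 1, by strong induction.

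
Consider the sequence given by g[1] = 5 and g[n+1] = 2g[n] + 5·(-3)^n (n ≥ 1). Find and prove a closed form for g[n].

Claim: g[n] = 2^n − (-3)^n.

Base case: g[1] = 5, and 2^1 − (-3)^1 = 2 + 3 = 5.
Assume g[k] = 2^k − (-3)^k for some k ≥ 1.
Then g[k+1] = 2g[k] + 5·(-3)^k = 2·(2^k − (-3)^k) + 5·(-3)^k = 2^{k+1} − 2·(-3)^k + 5·(-3)^k = 2^{k+1} + 3·(-3)^k = 2^{k+1} − (-3)^{k+1}.
This completes the inductive step, so g[n] = 2^n − (-3)^n for all n ≥ 1.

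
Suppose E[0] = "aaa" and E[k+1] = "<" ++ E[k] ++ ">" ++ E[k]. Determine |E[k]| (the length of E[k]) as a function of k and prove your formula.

Claim: |E[k]| = 5·2^k − 2.

Base case: |E[0]| = 3, and 5·2^0 − 2 = 3.
Assume |E[j]| = 5·2^j − 2.
Then |E[j+1]| = 1 + |E[j]| + 1 + |E[j]| = 2|E[j]| + 2 = 2(5·2^j − 2) + 2 = 5·2^{j+1} − 4 + 2 = 5·2^{j+1} − 2.
Hence |E[k]| = 5·2^k − 2 for every k ≥ 0, by induction.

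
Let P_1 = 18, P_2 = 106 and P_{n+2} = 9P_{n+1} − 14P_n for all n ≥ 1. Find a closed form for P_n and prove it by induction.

Claim: P_n = 2·2^n + 2·7^n.

Base cases: P_1 = 18 and 2·2^1 + 2·7^1 = 18; P_2 = 106 and 2·2^2 + 2·7^2 = 106.
Assume P_j = 2·2^j + 2·7^j for all 1 ≤ j ≤ r, where r ≥ 2.
Then P_{r+1} = 9P_r − 14P_{r−1} = 9·(2·2^r + 2·7^r) − 14·(2·2^{r−1} + 2·7^{r−1}) = 2·(9·2 − 14)2^{r−1} + 2·(9·7 − 14)7^{r−1} = 8·2^{r−1} + 98·7^{r−1} = 2·2^{r+1} + 2·7^{r+1}.
This completes the inductive step, so P_n = 2·2^n + 2·7^n for all n ≥ 1.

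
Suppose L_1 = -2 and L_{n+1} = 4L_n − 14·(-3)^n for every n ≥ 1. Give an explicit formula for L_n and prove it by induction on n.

Claim: L_n = 4^n + 2·(-3)^n.

Base case: L_1 = -2, and 4^1 + 2·(-3)^1 = 4 − 6 = -2.
Assume L_k = 4^k + 2·(-3)^k for some k ≥ 1.
Then L_{k+1} = 4L_k − 14·(-3)^k = 4·(4^k + 2·(-3)^k) − 14·(-3)^k = 4^{k+1} + 8·(-3)^k − 14·(-3)^k = 4^{k+1} − 6·(-3)^k = 4^{k+1} + 2·(-3)^{k+1}.
By induction, L_n = 4^n + 2·(-3)^n for all n ≥ 1.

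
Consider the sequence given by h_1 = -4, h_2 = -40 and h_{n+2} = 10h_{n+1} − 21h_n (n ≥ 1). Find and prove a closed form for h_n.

Claim: h_n = 3^n − 7^n.

Base cases: h_1 = -4 and 3^1 − 7^1 = -4; h_2 = -40 and 3^2 − 7^2 = -40.
Assume h_j = 3^j − 7^j for all 1 ≤ j ≤ k, where k ≥ 2.
Then h_{k+1} = 10h_k − 21h_{k−1} = 10·(3^k − 7^k) − 21·(3^{k−1} − 7^{k−1}) = (10·3 − 21)3^{k−1} − (10·7 − 21)7^{k−1} = 9·3^{k−1} − 49·7^{k−1} = 3^{k+1} − 7^{k+1}.
So the formula holds for k+1, and by strong induction h_n = 3^n − 7^n for all n ≥ 1.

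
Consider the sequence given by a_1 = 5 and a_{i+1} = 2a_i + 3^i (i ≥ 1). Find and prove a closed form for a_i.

Claim: a_i = 2^i + 3^i.

Base case: a_1 = 5, and 2^1 + 3^1 = 2 + 3 = 5.
Assume a_r = 2^r + 3^r for some r ≥ 1.
Then a_{r+1} = 2a_r + 3^r = 2·(2^r + 3^r) + 3^r = 2^{r+1} + 2·3^r + 3^r = 2^{r+1} + 3·3^r = 2^{r+1} + 3^{r+1}.
Hence a_i = 2^i + 3^i for every i ≥ 1, by induction.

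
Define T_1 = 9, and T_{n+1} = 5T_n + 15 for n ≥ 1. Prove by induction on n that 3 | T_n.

Base case: T_1 = 9 = 3·3, so 3 | T_1.
Assume 3 | T_r, so T_r = 3t for some integer t.
Then T_{r+1} = 5T_r + 15 = 5·(3t) + 15 = 3(5t + 5), so 3 | T_{r+1}.
So the property holds for r+1, and by induction 3 | T_n for all n ≥ 1.

3 | T_n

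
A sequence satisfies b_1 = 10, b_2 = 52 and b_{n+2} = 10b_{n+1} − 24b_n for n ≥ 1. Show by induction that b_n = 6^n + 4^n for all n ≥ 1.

Base cases: b_1 = 10 and 6^1 + 4^1 = 10; b_2 = 52 and 6^2 + 4^2 = 52.
Assume b_j = 6^j + 4^j for all 1 ≤ j ≤ m, where m ≥ 2.
Then b_{m+1} = 10b_m − 24b_{m−1} = 10·(6^m + 4^m) − 24·(6^{m−1} + 4^{m−1}) = (10·6 − 24)6^{m−1} + (10·4 − 24)4^{m−1} = 36·6^{m−1} + 16·4^{m−1} = 6^{m+1} + 4^{m+1}.
This completes the inductive step, so b_n = 6^n + 4^n for all n ≥ 1.

b_n = 6^n + 4^n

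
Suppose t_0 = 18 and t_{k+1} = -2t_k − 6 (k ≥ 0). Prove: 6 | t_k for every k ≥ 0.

Base case: t_0 = 18 = 6·3, so 6 | t_0.
Assume 6 | t_r, so t_r = 6s for some integer s.
Then t_{r+1} = -2t_r − 6 = -2·(6s) − 6 = 6(-2s − 1), so 6 | t_{r+1}.
This completes the inductive step, so 6 | t_k for all k ≥ 0.

6 | t_k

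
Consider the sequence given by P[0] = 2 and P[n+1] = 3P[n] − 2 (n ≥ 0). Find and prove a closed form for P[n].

Claim: P[n] = 3^n + 1.

Base case: P[0] = 2, and 3^0 + 1 = 1 + 1 = 2.
Assume P[j] = 3^j + 1 for some j ≥ 0.
Then P[j+1] = 3P[j] − 2 = 3·(3^j + 1) − 2 = 3^{j+1} + 3 − 2 = 3^{j+1} + 1.
This completes the inductive step, so P[n] = 3^n + 1 for all n ≥ 0.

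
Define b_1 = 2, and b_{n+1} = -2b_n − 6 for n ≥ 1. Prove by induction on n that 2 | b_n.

Base case: b_1 = 2 = 2·1, so 2 | b_1.
Assume 2 | b_k, so b_k = 2t for some integer t.
Then b_{k+1} = -2b_k − 6 = -2·(2t) − 6 = 2(-2t − 3), so 2 | b_{k+1}.
By induction, 2 | b_n for all n ≥ 1.

2 | b_n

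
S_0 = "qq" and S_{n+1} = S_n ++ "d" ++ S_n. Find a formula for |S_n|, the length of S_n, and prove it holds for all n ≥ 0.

Claim: |S_n| = 3·2^n − 1.

Base case: |S_0| = 2, and 3·2^0 − 1 = 2.
Assume |S_j| = 3·2^j − 1.
Then |S_{j+1}| = |S_j| + 1 + |S_j| = 2|S_j| + 1 = 2(3·2^j − 1) + 1 = 3·2^{j+1} − 2 + 1 = 3·2^{j+1} − 1.
So the formula holds for j+1, and by induction |S_n| = 3·2^n − 1 for all n ≥ 0.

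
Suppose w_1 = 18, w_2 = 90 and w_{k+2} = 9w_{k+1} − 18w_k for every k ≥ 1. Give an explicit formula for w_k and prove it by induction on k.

Claim: w_k = 2·6^k + 2·3^k.

Base cases: w_1 = 18 and 2·6^1 + 2·3^1 = 18; w_2 = 90 and 2·6^2 + 2·3^2 = 90.
Assume w_j = 2·6^j + 2·3^j for all 1 ≤ j ≤ m, where m ≥ 2.
Then w_{m+1} = 9w_m − 18w_{m−1} = 9·(2·6^m + 2·3^m) − 18·(2·6^{m−1} + 2·3^{m−1}) = 2·(9·6 − 18)6^{m−1} + 2·(9·3 − 18)3^{m−1} = 72·6^{m−1} + 18·3^{m−1} = 2·6^{m+1} + 2·3^{m+1}.
By strong induction, w_k = 2·6^k + 2·3^k for all k ≥ 1.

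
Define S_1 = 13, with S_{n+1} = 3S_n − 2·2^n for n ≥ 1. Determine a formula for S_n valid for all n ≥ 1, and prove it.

Claim: S_n = 3·3^n + 2·2^n.

Base case: S_1 = 13, and 3·3^1 + 2·2^1 = 9 + 4 = 13.
Assume S_j = 3·3^j + 2·2^j for some j ≥ 1.
Then S_{j+1} = 3S_j − 2·2^j = 3·(3·3^j + 2·2^j) − 2·2^j = 3·3^{j+1} + 6·2^j − 2·2^j = 3·3^{j+1} + 4·2^j = 3·3^{j+1} + 2·2^{j+1}.
By induction, S_n = 3·3^n + 2·2^n for all n ≥ 1.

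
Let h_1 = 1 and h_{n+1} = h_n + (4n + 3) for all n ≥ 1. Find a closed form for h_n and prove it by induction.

Claim: h_n = 2n^2 + n − 2.

Base case: h_1 = 1, and 2·1^2 + 1 − 2 = 1.
Assume h_j = 2j^2 + j − 2.
Then h_{j+1} = h_j + (4j + 3) = (2j^2 + j − 2) + (4j + 3) = 2j^2 + 5j + 1,
and 2·(j+1)^2 + (j+1) − 2 = 2j^2 + 5j + 1.
By induction, h_n = 2n^2 + n − 2 for all n ≥ 1.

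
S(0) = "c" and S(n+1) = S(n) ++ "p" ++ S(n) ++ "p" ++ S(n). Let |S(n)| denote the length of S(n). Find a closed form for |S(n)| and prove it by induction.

Claim: |S(n)| = 2·3^n − 1.

Base case: |S(0)| = 1, and 2·3^0 − 1 = 1.
Assume |S(m)| = 2·3^m − 1.
Then |S(m+1)| = 3|S(m)| + 2 = 3(2·3^m − 1) + 2 = 2·3^{m+1} − 3 + 2 = 2·3^{m+1} − 1.
So the formula holds for m+1, and by induction |S(n)| = 2·3^n − 1 for all n ≥ 0.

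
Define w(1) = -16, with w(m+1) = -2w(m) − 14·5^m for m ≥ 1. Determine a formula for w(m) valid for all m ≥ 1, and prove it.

Claim: w(m) = 3·(-2)^m − 2·5^m.

Base case: w(1) = -16, and 3·(-2)^1 − 2·5^1 = -6 − 10 = -16.
Assume w(r) = 3·(-2)^r − 2·5^r for some r ≥ 1.
Then w(r+1) = -2w(r) − 14·5^r = -2·(3·(-2)^r − 2·5^r) − 14·5^r = 3·(-2)^{r+1} + 4·5^r − 14·5^r = 3·(-2)^{r+1} − 10·5^r = 3·(-2)^{r+1} − 2·5^{r+1}.
By induction, w(m) = 3·(-2)^m − 2·5^m for all m ≥ 1.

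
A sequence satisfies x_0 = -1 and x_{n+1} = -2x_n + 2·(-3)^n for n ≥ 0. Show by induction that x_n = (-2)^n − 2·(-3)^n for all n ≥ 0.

Base case: x_0 = -1, and (-2)^0 − 2·(-3)^0 = 1 − 2 = -1.
Assume x_j = (-2)^j − 2·(-3)^j for some j ≥ 0.
Then x_{j+1} = -2x_j + 2·(-3)^j = -2·((-2)^j − 2·(-3)^j) + 2·(-3)^j = (-2)^{j+1} + 4·(-3)^j + 2·(-3)^j = (-2)^{j+1} + 6·(-3)^j = (-2)^{j+1} − 2·(-3)^{j+1}.
So the formula holds for j+1, and by induction x_n = (-2)^n − 2·(-3)^n for all n ≥ 0.

x_n = (-2)^n − 2·(-3)^n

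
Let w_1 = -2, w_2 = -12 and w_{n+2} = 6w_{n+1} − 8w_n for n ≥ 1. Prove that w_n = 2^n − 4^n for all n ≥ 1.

Base cases: w_1 = -2 and 2^1 − 4^1 = -2; w_2 = -12 and 2^2 − 4^2 = -12.
Assume w_i = 2^i − 4^i for all 1 ≤ i ≤ j, where j ≥ 2.
Then w_{j+1} = 6w_j − 8w_{j−1} = 6·(2^j − 4^j) − 8·(2^{j−1} − 4^{j−1}) = (6·2 − 8)2^{j−1} − (6·4 − 8)4^{j−1} = 4·2^{j−1} − 16·4^{j−1} = 2^{j+1} − 4^{j+1}.
This completes the inductive step, so w_n = 2^n − 4^n for all n ≥ 1.

w_n = 2^n − 4^n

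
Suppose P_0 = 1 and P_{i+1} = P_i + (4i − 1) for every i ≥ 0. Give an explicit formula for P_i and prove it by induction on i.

Claim: P_i = 2i^2 − 3i + 1.

Base case: P_0 = 1, and 2·0^2 − 3·0 + 1 = 1.
Assume P_k = 2k^2 − 3k + 1.
Then P_{k+1} = P_k + (4k − 1) = (2k^2 − 3k + 1) + (4k − 1) = 2k^2 + k,
and 2·(k+1)^2 − 3·(k+1) + 1 = 2k^2 + k.
Hence P_i = 2i^2 − 3i + 1 for every i ≥ 0, by induction.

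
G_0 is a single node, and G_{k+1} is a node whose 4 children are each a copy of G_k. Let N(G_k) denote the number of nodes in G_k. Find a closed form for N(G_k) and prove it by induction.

Claim: N(G_k) = (4^{k+1} − 1)/3.

Base case: N(G_0) = 1, and (4^{0+1} − 1)/3 = 1.
Assume N(G_r) = (4^{r+1} − 1)/3.
Then N(G_{r+1}) = 1 + 4N(G_r) = 1 + 4·(4^{r+1} − 1)/3 = 1 + (4^{r+2} − 4)/3 = (3 + 4^{r+2} − 4)/3 = (4^{r+2} − 1)/3.
Hence N(G_k) = (4^{k+1} − 1)/3 for every k ≥ 0, by induction.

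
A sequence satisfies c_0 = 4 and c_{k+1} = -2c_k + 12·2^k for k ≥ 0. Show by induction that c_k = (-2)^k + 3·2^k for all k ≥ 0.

Base case: c_0 = 4, and (-2)^0 + 3·2^0 = 1 + 3 = 4.
Assume c_r = (-2)^r + 3·2^r for some r ≥ 0.
Then c_{r+1} = -2c_r + 12·2^r = -2·((-2)^r + 3·2^r) + 12·2^r = (-2)^{r+1} − 6·2^r + 12·2^r = (-2)^{r+1} + 6·2^r = (-2)^{r+1} + 3·2^{r+1}.
By induction, c_k = (-2)^k + 3·2^k for all k ≥ 0.

c_k = (-2)^k + 3·2^k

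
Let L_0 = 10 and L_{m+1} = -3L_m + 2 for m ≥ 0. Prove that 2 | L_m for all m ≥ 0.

Base case: L_0 = 10 = 2·5, so 2 | L_0.
Assume 2 | L_r, so L_r = 2t for some integer t.
Then L_{r+1} = -3L_r + 2 = -3·(2t) + 2 = 2(-3t + 1), so 2 | L_{r+1}.
So the property holds for r+1, and by induction 2 | L_m for all m ≥ 0.

2 | L_m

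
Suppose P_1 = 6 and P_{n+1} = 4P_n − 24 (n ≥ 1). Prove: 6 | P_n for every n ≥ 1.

Base case: P_1 = 6 = 6·1, so 6 | P_1.
Assume 6 | P_j, so P_j = 6t for some integer t.
Then P_{j+1} = 4P_j − 24 = 4·(6t) − 24 = 6(4t − 4), so 6 | P_{j+1}.
Hence 6 | P_n for every n ≥ 1, by induction.

6 | P_n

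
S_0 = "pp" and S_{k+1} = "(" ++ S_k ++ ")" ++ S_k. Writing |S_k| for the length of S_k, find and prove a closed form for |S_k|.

Claim: |S_k| = 2^{k+2} − 2.

Base case: |S_0| = 2, and 2^{0+2} − 2 = 2.
Assume |S_j| = 2^{j+2} − 2.
Then |S_{j+1}| = 1 + |S_j| + 1 + |S_j| = 2|S_j| + 2 = 2(2^{j+2} − 2) + 2 = 2^{j+3} − 4 + 2 = 2^{j+3} − 2.
So the formula holds for j+1, and by induction |S_k| = 2^{k+2} − 2 for all k ≥ 0.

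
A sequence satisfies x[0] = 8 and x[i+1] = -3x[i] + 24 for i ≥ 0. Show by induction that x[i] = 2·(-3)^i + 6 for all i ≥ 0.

Base case: x[0] = 8, and 2·(-3)^0 + 6 = 2 + 6 = 8.
Assume x[r] = 2·(-3)^r + 6 for some r ≥ 0.
Then x[r+1] = -3x[r] + 24 = -3·(2·(-3)^r + 6) + 24 = -6·(-3)^r − 18 + 24 = 2·(-3)^{r+1} + 6.
So the formula holds for r+1, and by induction x[i] = 2·(-3)^i + 6 for all i ≥ 0.

x[i] = 2·(-3)^i + 6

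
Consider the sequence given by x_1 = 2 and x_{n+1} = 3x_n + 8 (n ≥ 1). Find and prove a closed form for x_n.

Claim: x_n = 2·3^n − 4.

Base case: x_1 = 2, and 2·3^1 − 4 = 6 − 4 = 2.
Assume x_r = 2·3^r − 4 for some r ≥ 1.
Then x_{r+1} = 3x_r + 8 = 3·(2·3^r − 4) + 8 = 6·3^r − 12 + 8 = 2·3^{r+1} − 4.
This completes the inductive step, so x_n = 2·3^n − 4 for all n ≥ 1.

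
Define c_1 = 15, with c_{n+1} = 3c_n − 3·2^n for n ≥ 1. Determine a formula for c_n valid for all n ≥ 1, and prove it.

Claim: c_n = 3·3^n + 3·2^n.

Base case: c_1 = 15, and 3·3^1 + 3·2^1 = 9 + 6 = 15.
Assume c_r = 3·3^r + 3·2^r for some r ≥ 1.
Then c_{r+1} = 3c_r − 3·2^r = 3·(3·3^r + 3·2^r) − 3·2^r = 3·3^{r+1} + 9·2^r − 3·2^r = 3·3^{r+1} + 6·2^r = 3·3^{r+1} + 3·2^{r+1}.
This completes the inductive step, so c_n = 3·3^n + 3·2^n for all n ≥ 1.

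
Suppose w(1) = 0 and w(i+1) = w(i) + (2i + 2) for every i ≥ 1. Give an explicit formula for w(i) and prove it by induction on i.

Claim: w(i) = i^2 + i − 2.

Base case: w(1) = 0, and 1^2 + 1 − 2 = 0.
Assume w(k) = k^2 + k − 2.
Then w(k+1) = w(k) + (2k + 2) = (k^2 + k − 2) + (2k + 2) = k^2 + 3k,
and (k+1)^2 + (k+1) − 2 = k^2 + 3k.
Hence w(i) = i^2 + i − 2 for every i ≥ 1, by induction.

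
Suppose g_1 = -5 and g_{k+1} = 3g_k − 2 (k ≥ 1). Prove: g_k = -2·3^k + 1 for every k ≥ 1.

Base case: g_1 = -5, and -2·3^1 + 1 = -6 + 1 = -5.
Assume g_r = -2·3^r + 1 for some r ≥ 1.
Then g_{r+1} = 3g_r − 2 = 3·(-2·3^r + 1) − 2 = -6·3^r + 3 − 2 = -2·3^{r+1} + 1.
This completes the inductive step, so g_k = -2·3^k + 1 for all k ≥ 1.

g_k = -2·3^k + 1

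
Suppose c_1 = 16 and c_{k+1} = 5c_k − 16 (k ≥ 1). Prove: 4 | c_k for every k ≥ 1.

Base case: c_1 = 16 = 4·4, so 4 | c_1.
Assume 4 | c_r, so c_r = 4t for some integer t.
Then c_{r+1} = 5c_r − 16 = 5·(4t) − 16 = 4(5t − 4), so 4 | c_{r+1}.
So the property holds for r+1, and by induction 4 | c_k for all k ≥ 1.

4 | c_k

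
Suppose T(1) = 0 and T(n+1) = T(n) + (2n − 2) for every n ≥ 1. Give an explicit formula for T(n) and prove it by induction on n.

Claim: T(n) = n^2 − 3n + 2.

Base case: T(1) = 0, and 1^2 − 3·1 + 2 = 0.
Assume T(r) = r^2 − 3r + 2.
Then T(r+1) = T(r) + (2r − 2) = (r^2 − 3r + 2) + (2r − 2) = r^2 − r,
and (r+1)^2 − 3·(r+1) + 2 = r^2 − r.
Hence T(n) = n^2 − 3n + 2 for every n ≥ 1, by induction.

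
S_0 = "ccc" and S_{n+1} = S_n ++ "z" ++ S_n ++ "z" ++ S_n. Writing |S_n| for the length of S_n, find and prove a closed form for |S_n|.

Claim: |S_n| = 4·3^n − 1.

Base case: |S_0| = 3, and 4·3^0 − 1 = 3.
Assume |S_j| = 4·3^j − 1.
Then |S_{j+1}| = 3|S_j| + 2 = 3(4·3^j − 1) + 2 = 4·3^{j+1} − 3 + 2 = 4·3^{j+1} − 1.
So the formula holds for j+1, and by induction |S_n| = 4·3^n − 1 for all n ≥ 0.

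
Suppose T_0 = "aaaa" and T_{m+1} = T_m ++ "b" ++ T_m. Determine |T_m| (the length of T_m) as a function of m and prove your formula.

Claim: |T_m| = 5·2^m − 1.

Base case: |T_0| = 4, and 5·2^0 − 1 = 4.
Assume |T_j| = 5·2^j − 1.
Then |T_{j+1}| = |T_j| + 1 + |T_j| = 2|T_j| + 1 = 2(5·2^j − 1) + 1 = 5·2^{j+1} − 2 + 1 = 5·2^{j+1} − 1.
So the formula holds for j+1, and by induction |T_m| = 5·2^m − 1 for all m ≥ 0.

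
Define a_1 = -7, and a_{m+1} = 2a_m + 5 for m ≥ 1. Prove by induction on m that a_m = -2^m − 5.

Base case: a_1 = -7, and -2^1 − 5 = -2 − 5 = -7.
Assume a_k = -2^k − 5 for some k ≥ 1.
Then a_{k+1} = 2a_k + 5 = 2·(-2^k − 5) + 5 = -2^{k+1} − 10 + 5 = -2^{k+1} − 5.
Hence a_m = -2^m − 5 for every m ≥ 1, by induction.

a_m = -2^m − 5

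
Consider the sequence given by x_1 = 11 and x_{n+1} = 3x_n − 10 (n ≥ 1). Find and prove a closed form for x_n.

Claim: x_n = 2·3^n + 5.

Base case: x_1 = 11, and 2·3^1 + 5 = 6 + 5 = 11.
Assume x_m = 2·3^m + 5 for some m ≥ 1.
Then x_{m+1} = 3x_m − 10 = 3·(2·3^m + 5) − 10 = 6·3^m + 15 − 10 = 2·3^{m+1} + 5.
This completes the inductive step, so x_n = 2·3^n + 5 for all n ≥ 1.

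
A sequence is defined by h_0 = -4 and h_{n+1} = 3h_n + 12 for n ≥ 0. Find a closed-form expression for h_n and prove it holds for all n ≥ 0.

Claim: h_n = 2·3^n − 6.

Base case: h_0 = -4, and 2·3^0 − 6 = 2 − 6 = -4.
Assume h_j = 2·3^j − 6 for some j ≥ 0.
Then h_{j+1} = 3h_j + 12 = 3·(2·3^j − 6) + 12 = 6·3^j − 18 + 12 = 2·3^{j+1} − 6.
So the formula holds for j+1, and by induction h_n = 2·3^n − 6 for all n ≥ 0.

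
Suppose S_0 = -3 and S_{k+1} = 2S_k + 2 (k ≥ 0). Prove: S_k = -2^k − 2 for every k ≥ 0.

Base case: S_0 = -3, and -2^0 − 2 = -1 − 2 = -3.
Assume S_j = -2^j − 2 for some j ≥ 0.
Then S_{j+1} = 2S_j + 2 = 2·(-2^j − 2) + 2 = -2^{j+1} − 4 + 2 = -2^{j+1} − 2.
By induction, S_k = -2^k − 2 for all k ≥ 0.

S_k = -2^k − 2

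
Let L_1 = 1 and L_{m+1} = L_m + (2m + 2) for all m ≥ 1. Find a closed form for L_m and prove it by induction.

Claim: L_m = m^2 + m − 1.

Base case: L_1 = 1, and 1^2 + 1 − 1 = 1.
Assume L_r = r^2 + r − 1.
Then L_{r+1} = L_r + (2r + 2) = (r^2 + r − 1) + (2r + 2) = r^2 + 3r + 1,
and (r+1)^2 + (r+1) − 1 = r^2 + 3r + 1.
Hence L_m = m^2 + m − 1 for every m ≥ 1, by induction.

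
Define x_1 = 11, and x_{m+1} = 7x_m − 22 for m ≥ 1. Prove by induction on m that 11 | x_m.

Base case: x_1 = 11 = 11·1, so 11 | x_1.
Assume 11 | x_k, so x_k = 11t for some integer t.
Then x_{k+1} = 7x_k − 22 = 7·(11t) − 22 = 11(7t − 2), so 11 | x_{k+1}.
This completes the inductive step, so 11 | x_m for all m ≥ 1.

11 | x_m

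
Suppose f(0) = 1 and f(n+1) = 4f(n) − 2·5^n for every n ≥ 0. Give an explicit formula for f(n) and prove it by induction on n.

Claim: f(n) = 3·4^n − 2·5^n.

Base case: f(0) = 1, and 3·4^0 − 2·5^0 = 3 − 2 = 1.
Assume f(k) = 3·4^k − 2·5^k for some k ≥ 0.
Then f(k+1) = 4f(k) − 2·5^k = 4·(3·4^k − 2·5^k) − 2·5^k = 3·4^{k+1} − 8·5^k − 2·5^k = 3·4^{k+1} − 10·5^k = 3·4^{k+1} − 2·5^{k+1}.
This completes the inductive step, so f(n) = 3·4^n − 2·5^n for all n ≥ 0.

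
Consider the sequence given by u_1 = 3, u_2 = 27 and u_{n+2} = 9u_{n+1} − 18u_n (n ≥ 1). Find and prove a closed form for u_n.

Claim: u_n = -3^n + 6^n.

Base cases: u_1 = 3 and -3^1 + 6^1 = 3; u_2 = 27 and -3^2 + 6^2 = 27.
Assume u_j = -3^j + 6^j for all 1 ≤ j ≤ k, where k ≥ 2.
Then u_{k+1} = 9u_k − 18u_{k−1} = 9·(-3^k + 6^k) − 18·(-3^{k−1} + 6^{k−1}) = -(9·3 − 18)3^{k−1} + (9·6 − 18)6^{k−1} = -9·3^{k−1} + 36·6^{k−1} = -3^{k+1} + 6^{k+1}.
So the formula holds for k+1, and by strong induction u_n = -3^n + 6^n for all n ≥ 1.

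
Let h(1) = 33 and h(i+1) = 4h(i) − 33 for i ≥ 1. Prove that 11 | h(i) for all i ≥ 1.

Base case: h(1) = 33 = 11·3, so 11 | h(1).
Assume 11 | h(k), so h(k) = 11t for some integer t.
Then h(k+1) = 4h(k) − 33 = 4·(11t) − 33 = 11(4t − 3), so 11 | h(k+1).
So the property holds for k+1, and by induction 11 | h(i) for all i ≥ 1.

11 | h(i)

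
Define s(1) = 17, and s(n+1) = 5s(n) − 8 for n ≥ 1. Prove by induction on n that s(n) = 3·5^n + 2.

Base case: s(1) = 17, and 3·5^1 + 2 = 15 + 2 = 17.
Assume s(j) = 3·5^j + 2 for some j ≥ 1.
Then s(j+1) = 5s(j) − 8 = 5·(3·5^j + 2) − 8 = 15·5^j + 10 − 8 = 3·5^{j+1} + 2.
This completes the inductive step, so s(n) = 3·5^n + 2 for all n ≥ 1.

s(n) = 3·5^n + 2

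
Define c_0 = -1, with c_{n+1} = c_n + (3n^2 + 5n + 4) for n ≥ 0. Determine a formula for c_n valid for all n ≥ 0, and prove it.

Claim: c_n = n^3 + n^2 + 2n − 1.

Base case: c_0 = -1, and 0^3 + 0^2 + 2·0 − 1 = -1.
Assume c_k = k^3 + k^2 + 2k − 1.
Then c_{k+1} = c_k + (3k^2 + 5k + 4) = (k^3 + k^2 + 2k − 1) + (3k^2 + 5k + 4) = k^3 + 4k^2 + 7k + 3,
and (k+1)^3 + (k+1)^2 + 2·(k+1) − 1 = k^3 + 4k^2 + 7k + 3.
This completes the inductive step, so c_n = n^3 + n^2 + 2n − 1 for all n ≥ 0.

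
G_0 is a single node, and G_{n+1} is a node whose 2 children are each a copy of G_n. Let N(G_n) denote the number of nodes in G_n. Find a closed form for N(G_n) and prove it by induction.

Claim: N(G_n) = 2^{n+1} − 1.

Base case: N(G_0) = 1, and 2^{0+1} − 1 = 1.
Assume N(G_j) = 2^{j+1} − 1.
Then N(G_{j+1}) = 1 + 2N(G_j) = 1 + 2(2^{j+1} − 1) = 2^{j+2} − 2 + 1 = 2^{j+2} − 1.
So the formula holds for j+1, and by induction N(G_n) = 2^{n+1} − 1 for all n ≥ 0.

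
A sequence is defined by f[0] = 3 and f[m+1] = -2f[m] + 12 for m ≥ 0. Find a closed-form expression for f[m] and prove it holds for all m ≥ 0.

Claim: f[m] = -(-2)^m + 4.

Base case: f[0] = 3, and -(-2)^0 + 4 = -1 + 4 = 3.
Assume f[k] = -(-2)^k + 4 for some k ≥ 0.
Then f[k+1] = -2f[k] + 12 = -2·(-(-2)^k + 4) + 12 = 2·(-2)^k − 8 + 12 = -(-2)^{k+1} + 4.
This completes the inductive step, so f[m] = -(-2)^m + 4 for all m ≥ 0.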